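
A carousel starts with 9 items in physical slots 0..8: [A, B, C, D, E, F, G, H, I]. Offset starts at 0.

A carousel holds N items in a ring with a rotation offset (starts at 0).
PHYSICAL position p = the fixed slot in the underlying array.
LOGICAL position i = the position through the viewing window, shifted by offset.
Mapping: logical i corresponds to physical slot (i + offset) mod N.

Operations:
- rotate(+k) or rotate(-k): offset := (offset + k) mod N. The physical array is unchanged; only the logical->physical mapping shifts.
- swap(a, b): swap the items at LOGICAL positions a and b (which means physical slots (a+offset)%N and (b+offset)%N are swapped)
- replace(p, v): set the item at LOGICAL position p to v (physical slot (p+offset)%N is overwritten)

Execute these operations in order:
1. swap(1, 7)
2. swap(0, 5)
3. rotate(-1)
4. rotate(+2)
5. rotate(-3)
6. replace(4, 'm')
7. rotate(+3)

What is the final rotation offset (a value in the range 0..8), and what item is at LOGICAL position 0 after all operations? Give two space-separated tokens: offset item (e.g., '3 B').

After op 1 (swap(1, 7)): offset=0, physical=[A,H,C,D,E,F,G,B,I], logical=[A,H,C,D,E,F,G,B,I]
After op 2 (swap(0, 5)): offset=0, physical=[F,H,C,D,E,A,G,B,I], logical=[F,H,C,D,E,A,G,B,I]
After op 3 (rotate(-1)): offset=8, physical=[F,H,C,D,E,A,G,B,I], logical=[I,F,H,C,D,E,A,G,B]
After op 4 (rotate(+2)): offset=1, physical=[F,H,C,D,E,A,G,B,I], logical=[H,C,D,E,A,G,B,I,F]
After op 5 (rotate(-3)): offset=7, physical=[F,H,C,D,E,A,G,B,I], logical=[B,I,F,H,C,D,E,A,G]
After op 6 (replace(4, 'm')): offset=7, physical=[F,H,m,D,E,A,G,B,I], logical=[B,I,F,H,m,D,E,A,G]
After op 7 (rotate(+3)): offset=1, physical=[F,H,m,D,E,A,G,B,I], logical=[H,m,D,E,A,G,B,I,F]

Answer: 1 H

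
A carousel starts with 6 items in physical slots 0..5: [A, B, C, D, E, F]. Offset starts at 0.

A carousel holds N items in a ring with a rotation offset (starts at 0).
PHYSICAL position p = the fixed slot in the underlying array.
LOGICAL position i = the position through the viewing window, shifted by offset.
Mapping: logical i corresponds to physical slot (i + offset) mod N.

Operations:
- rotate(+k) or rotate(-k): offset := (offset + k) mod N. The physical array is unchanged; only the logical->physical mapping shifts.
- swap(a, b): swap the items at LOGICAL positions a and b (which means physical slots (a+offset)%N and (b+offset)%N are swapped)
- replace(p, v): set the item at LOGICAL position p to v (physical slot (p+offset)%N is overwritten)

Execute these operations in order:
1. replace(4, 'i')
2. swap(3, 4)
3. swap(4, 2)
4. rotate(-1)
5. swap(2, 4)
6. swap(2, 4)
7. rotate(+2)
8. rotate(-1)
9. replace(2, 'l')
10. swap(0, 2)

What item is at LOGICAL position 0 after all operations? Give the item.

Answer: l

Derivation:
After op 1 (replace(4, 'i')): offset=0, physical=[A,B,C,D,i,F], logical=[A,B,C,D,i,F]
After op 2 (swap(3, 4)): offset=0, physical=[A,B,C,i,D,F], logical=[A,B,C,i,D,F]
After op 3 (swap(4, 2)): offset=0, physical=[A,B,D,i,C,F], logical=[A,B,D,i,C,F]
After op 4 (rotate(-1)): offset=5, physical=[A,B,D,i,C,F], logical=[F,A,B,D,i,C]
After op 5 (swap(2, 4)): offset=5, physical=[A,i,D,B,C,F], logical=[F,A,i,D,B,C]
After op 6 (swap(2, 4)): offset=5, physical=[A,B,D,i,C,F], logical=[F,A,B,D,i,C]
After op 7 (rotate(+2)): offset=1, physical=[A,B,D,i,C,F], logical=[B,D,i,C,F,A]
After op 8 (rotate(-1)): offset=0, physical=[A,B,D,i,C,F], logical=[A,B,D,i,C,F]
After op 9 (replace(2, 'l')): offset=0, physical=[A,B,l,i,C,F], logical=[A,B,l,i,C,F]
After op 10 (swap(0, 2)): offset=0, physical=[l,B,A,i,C,F], logical=[l,B,A,i,C,F]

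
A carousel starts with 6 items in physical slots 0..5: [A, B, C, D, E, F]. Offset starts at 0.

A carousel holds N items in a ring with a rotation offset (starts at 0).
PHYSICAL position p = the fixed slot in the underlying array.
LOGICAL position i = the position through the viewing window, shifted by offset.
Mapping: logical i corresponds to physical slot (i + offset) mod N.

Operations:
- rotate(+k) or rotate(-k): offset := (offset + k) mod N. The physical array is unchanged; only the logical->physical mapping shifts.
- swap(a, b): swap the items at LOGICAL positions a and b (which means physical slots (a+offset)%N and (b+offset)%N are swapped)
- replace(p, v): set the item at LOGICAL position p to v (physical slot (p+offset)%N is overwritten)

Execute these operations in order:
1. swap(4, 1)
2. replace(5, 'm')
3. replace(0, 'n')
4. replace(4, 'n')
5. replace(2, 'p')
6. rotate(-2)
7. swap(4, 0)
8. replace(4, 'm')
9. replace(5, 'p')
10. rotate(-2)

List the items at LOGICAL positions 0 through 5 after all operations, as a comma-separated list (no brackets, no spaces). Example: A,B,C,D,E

Answer: m,p,p,m,n,E

Derivation:
After op 1 (swap(4, 1)): offset=0, physical=[A,E,C,D,B,F], logical=[A,E,C,D,B,F]
After op 2 (replace(5, 'm')): offset=0, physical=[A,E,C,D,B,m], logical=[A,E,C,D,B,m]
After op 3 (replace(0, 'n')): offset=0, physical=[n,E,C,D,B,m], logical=[n,E,C,D,B,m]
After op 4 (replace(4, 'n')): offset=0, physical=[n,E,C,D,n,m], logical=[n,E,C,D,n,m]
After op 5 (replace(2, 'p')): offset=0, physical=[n,E,p,D,n,m], logical=[n,E,p,D,n,m]
After op 6 (rotate(-2)): offset=4, physical=[n,E,p,D,n,m], logical=[n,m,n,E,p,D]
After op 7 (swap(4, 0)): offset=4, physical=[n,E,n,D,p,m], logical=[p,m,n,E,n,D]
After op 8 (replace(4, 'm')): offset=4, physical=[n,E,m,D,p,m], logical=[p,m,n,E,m,D]
After op 9 (replace(5, 'p')): offset=4, physical=[n,E,m,p,p,m], logical=[p,m,n,E,m,p]
After op 10 (rotate(-2)): offset=2, physical=[n,E,m,p,p,m], logical=[m,p,p,m,n,E]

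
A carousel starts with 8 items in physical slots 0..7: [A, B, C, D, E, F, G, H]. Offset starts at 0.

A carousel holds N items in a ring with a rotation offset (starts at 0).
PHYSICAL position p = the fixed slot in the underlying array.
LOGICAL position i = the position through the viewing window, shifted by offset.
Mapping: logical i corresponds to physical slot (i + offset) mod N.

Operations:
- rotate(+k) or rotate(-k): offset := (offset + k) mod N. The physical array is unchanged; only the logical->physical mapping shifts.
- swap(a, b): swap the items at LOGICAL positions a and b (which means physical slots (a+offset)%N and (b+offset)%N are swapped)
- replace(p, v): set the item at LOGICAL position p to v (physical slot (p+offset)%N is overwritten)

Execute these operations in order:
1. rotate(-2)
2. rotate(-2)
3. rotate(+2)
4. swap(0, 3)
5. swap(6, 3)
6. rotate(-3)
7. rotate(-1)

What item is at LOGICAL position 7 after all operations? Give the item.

Answer: E

Derivation:
After op 1 (rotate(-2)): offset=6, physical=[A,B,C,D,E,F,G,H], logical=[G,H,A,B,C,D,E,F]
After op 2 (rotate(-2)): offset=4, physical=[A,B,C,D,E,F,G,H], logical=[E,F,G,H,A,B,C,D]
After op 3 (rotate(+2)): offset=6, physical=[A,B,C,D,E,F,G,H], logical=[G,H,A,B,C,D,E,F]
After op 4 (swap(0, 3)): offset=6, physical=[A,G,C,D,E,F,B,H], logical=[B,H,A,G,C,D,E,F]
After op 5 (swap(6, 3)): offset=6, physical=[A,E,C,D,G,F,B,H], logical=[B,H,A,E,C,D,G,F]
After op 6 (rotate(-3)): offset=3, physical=[A,E,C,D,G,F,B,H], logical=[D,G,F,B,H,A,E,C]
After op 7 (rotate(-1)): offset=2, physical=[A,E,C,D,G,F,B,H], logical=[C,D,G,F,B,H,A,E]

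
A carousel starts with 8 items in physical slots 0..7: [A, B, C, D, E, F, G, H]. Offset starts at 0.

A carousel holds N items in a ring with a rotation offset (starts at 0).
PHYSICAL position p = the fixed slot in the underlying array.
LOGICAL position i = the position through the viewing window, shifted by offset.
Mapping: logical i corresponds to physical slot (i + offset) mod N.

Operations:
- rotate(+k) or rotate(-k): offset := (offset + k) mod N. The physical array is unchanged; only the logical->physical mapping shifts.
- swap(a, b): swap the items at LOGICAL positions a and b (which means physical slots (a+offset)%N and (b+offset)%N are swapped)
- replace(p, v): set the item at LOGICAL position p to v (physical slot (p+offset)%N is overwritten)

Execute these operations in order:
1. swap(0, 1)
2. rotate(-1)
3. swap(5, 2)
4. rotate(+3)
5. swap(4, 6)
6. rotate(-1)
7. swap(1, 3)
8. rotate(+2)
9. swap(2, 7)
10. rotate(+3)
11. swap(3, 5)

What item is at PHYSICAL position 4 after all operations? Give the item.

After op 1 (swap(0, 1)): offset=0, physical=[B,A,C,D,E,F,G,H], logical=[B,A,C,D,E,F,G,H]
After op 2 (rotate(-1)): offset=7, physical=[B,A,C,D,E,F,G,H], logical=[H,B,A,C,D,E,F,G]
After op 3 (swap(5, 2)): offset=7, physical=[B,E,C,D,A,F,G,H], logical=[H,B,E,C,D,A,F,G]
After op 4 (rotate(+3)): offset=2, physical=[B,E,C,D,A,F,G,H], logical=[C,D,A,F,G,H,B,E]
After op 5 (swap(4, 6)): offset=2, physical=[G,E,C,D,A,F,B,H], logical=[C,D,A,F,B,H,G,E]
After op 6 (rotate(-1)): offset=1, physical=[G,E,C,D,A,F,B,H], logical=[E,C,D,A,F,B,H,G]
After op 7 (swap(1, 3)): offset=1, physical=[G,E,A,D,C,F,B,H], logical=[E,A,D,C,F,B,H,G]
After op 8 (rotate(+2)): offset=3, physical=[G,E,A,D,C,F,B,H], logical=[D,C,F,B,H,G,E,A]
After op 9 (swap(2, 7)): offset=3, physical=[G,E,F,D,C,A,B,H], logical=[D,C,A,B,H,G,E,F]
After op 10 (rotate(+3)): offset=6, physical=[G,E,F,D,C,A,B,H], logical=[B,H,G,E,F,D,C,A]
After op 11 (swap(3, 5)): offset=6, physical=[G,D,F,E,C,A,B,H], logical=[B,H,G,D,F,E,C,A]

Answer: C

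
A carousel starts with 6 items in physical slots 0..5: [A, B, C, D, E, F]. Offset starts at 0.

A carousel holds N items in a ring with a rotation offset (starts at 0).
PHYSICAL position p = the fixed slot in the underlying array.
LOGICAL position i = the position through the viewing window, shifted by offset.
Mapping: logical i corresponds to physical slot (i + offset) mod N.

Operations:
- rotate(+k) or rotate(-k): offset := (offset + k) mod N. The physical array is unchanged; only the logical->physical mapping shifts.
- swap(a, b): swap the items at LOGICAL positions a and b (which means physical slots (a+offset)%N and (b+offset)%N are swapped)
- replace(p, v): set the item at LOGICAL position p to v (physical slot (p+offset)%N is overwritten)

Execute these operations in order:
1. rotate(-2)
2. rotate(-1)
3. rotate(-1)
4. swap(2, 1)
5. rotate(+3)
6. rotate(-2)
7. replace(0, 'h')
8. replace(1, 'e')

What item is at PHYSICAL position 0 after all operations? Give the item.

After op 1 (rotate(-2)): offset=4, physical=[A,B,C,D,E,F], logical=[E,F,A,B,C,D]
After op 2 (rotate(-1)): offset=3, physical=[A,B,C,D,E,F], logical=[D,E,F,A,B,C]
After op 3 (rotate(-1)): offset=2, physical=[A,B,C,D,E,F], logical=[C,D,E,F,A,B]
After op 4 (swap(2, 1)): offset=2, physical=[A,B,C,E,D,F], logical=[C,E,D,F,A,B]
After op 5 (rotate(+3)): offset=5, physical=[A,B,C,E,D,F], logical=[F,A,B,C,E,D]
After op 6 (rotate(-2)): offset=3, physical=[A,B,C,E,D,F], logical=[E,D,F,A,B,C]
After op 7 (replace(0, 'h')): offset=3, physical=[A,B,C,h,D,F], logical=[h,D,F,A,B,C]
After op 8 (replace(1, 'e')): offset=3, physical=[A,B,C,h,e,F], logical=[h,e,F,A,B,C]

Answer: A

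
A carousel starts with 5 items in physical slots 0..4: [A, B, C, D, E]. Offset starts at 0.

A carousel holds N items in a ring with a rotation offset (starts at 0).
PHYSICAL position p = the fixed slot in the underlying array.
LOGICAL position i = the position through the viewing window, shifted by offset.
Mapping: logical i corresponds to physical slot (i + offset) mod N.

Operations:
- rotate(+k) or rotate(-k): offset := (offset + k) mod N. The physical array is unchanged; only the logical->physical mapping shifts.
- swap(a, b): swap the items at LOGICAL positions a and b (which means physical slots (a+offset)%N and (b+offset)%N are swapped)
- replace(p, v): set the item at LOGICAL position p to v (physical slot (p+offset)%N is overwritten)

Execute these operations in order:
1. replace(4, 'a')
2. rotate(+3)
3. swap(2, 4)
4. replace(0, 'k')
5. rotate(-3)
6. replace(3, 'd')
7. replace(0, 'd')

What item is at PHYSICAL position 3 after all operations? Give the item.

Answer: d

Derivation:
After op 1 (replace(4, 'a')): offset=0, physical=[A,B,C,D,a], logical=[A,B,C,D,a]
After op 2 (rotate(+3)): offset=3, physical=[A,B,C,D,a], logical=[D,a,A,B,C]
After op 3 (swap(2, 4)): offset=3, physical=[C,B,A,D,a], logical=[D,a,C,B,A]
After op 4 (replace(0, 'k')): offset=3, physical=[C,B,A,k,a], logical=[k,a,C,B,A]
After op 5 (rotate(-3)): offset=0, physical=[C,B,A,k,a], logical=[C,B,A,k,a]
After op 6 (replace(3, 'd')): offset=0, physical=[C,B,A,d,a], logical=[C,B,A,d,a]
After op 7 (replace(0, 'd')): offset=0, physical=[d,B,A,d,a], logical=[d,B,A,d,a]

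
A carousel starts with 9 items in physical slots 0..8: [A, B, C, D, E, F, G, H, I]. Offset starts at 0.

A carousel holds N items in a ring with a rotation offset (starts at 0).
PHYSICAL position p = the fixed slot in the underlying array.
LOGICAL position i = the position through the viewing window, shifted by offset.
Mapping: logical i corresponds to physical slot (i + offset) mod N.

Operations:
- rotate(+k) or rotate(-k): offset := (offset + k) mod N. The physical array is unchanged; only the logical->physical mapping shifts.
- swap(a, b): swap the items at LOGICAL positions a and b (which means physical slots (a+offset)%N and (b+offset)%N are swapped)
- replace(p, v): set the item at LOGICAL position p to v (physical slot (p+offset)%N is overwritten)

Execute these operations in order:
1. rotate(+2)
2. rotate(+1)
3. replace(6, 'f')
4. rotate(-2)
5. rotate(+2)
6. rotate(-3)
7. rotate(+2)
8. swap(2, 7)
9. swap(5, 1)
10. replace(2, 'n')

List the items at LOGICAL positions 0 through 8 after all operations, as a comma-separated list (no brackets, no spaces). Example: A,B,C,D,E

Answer: C,H,n,F,G,D,I,E,B

Derivation:
After op 1 (rotate(+2)): offset=2, physical=[A,B,C,D,E,F,G,H,I], logical=[C,D,E,F,G,H,I,A,B]
After op 2 (rotate(+1)): offset=3, physical=[A,B,C,D,E,F,G,H,I], logical=[D,E,F,G,H,I,A,B,C]
After op 3 (replace(6, 'f')): offset=3, physical=[f,B,C,D,E,F,G,H,I], logical=[D,E,F,G,H,I,f,B,C]
After op 4 (rotate(-2)): offset=1, physical=[f,B,C,D,E,F,G,H,I], logical=[B,C,D,E,F,G,H,I,f]
After op 5 (rotate(+2)): offset=3, physical=[f,B,C,D,E,F,G,H,I], logical=[D,E,F,G,H,I,f,B,C]
After op 6 (rotate(-3)): offset=0, physical=[f,B,C,D,E,F,G,H,I], logical=[f,B,C,D,E,F,G,H,I]
After op 7 (rotate(+2)): offset=2, physical=[f,B,C,D,E,F,G,H,I], logical=[C,D,E,F,G,H,I,f,B]
After op 8 (swap(2, 7)): offset=2, physical=[E,B,C,D,f,F,G,H,I], logical=[C,D,f,F,G,H,I,E,B]
After op 9 (swap(5, 1)): offset=2, physical=[E,B,C,H,f,F,G,D,I], logical=[C,H,f,F,G,D,I,E,B]
After op 10 (replace(2, 'n')): offset=2, physical=[E,B,C,H,n,F,G,D,I], logical=[C,H,n,F,G,D,I,E,B]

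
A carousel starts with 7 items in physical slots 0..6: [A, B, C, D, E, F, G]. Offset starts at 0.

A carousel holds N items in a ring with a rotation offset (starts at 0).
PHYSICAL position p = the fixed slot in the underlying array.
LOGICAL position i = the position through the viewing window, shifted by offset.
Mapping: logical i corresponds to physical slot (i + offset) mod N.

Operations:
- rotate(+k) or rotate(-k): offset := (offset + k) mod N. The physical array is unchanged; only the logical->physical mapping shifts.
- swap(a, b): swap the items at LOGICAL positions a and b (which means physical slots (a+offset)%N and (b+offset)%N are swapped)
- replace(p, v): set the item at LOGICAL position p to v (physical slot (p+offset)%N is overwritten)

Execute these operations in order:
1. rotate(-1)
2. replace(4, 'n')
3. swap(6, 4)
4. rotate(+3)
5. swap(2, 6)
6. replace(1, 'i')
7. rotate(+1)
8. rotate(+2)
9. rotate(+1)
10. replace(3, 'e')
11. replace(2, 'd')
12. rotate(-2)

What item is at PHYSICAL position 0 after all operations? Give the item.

After op 1 (rotate(-1)): offset=6, physical=[A,B,C,D,E,F,G], logical=[G,A,B,C,D,E,F]
After op 2 (replace(4, 'n')): offset=6, physical=[A,B,C,n,E,F,G], logical=[G,A,B,C,n,E,F]
After op 3 (swap(6, 4)): offset=6, physical=[A,B,C,F,E,n,G], logical=[G,A,B,C,F,E,n]
After op 4 (rotate(+3)): offset=2, physical=[A,B,C,F,E,n,G], logical=[C,F,E,n,G,A,B]
After op 5 (swap(2, 6)): offset=2, physical=[A,E,C,F,B,n,G], logical=[C,F,B,n,G,A,E]
After op 6 (replace(1, 'i')): offset=2, physical=[A,E,C,i,B,n,G], logical=[C,i,B,n,G,A,E]
After op 7 (rotate(+1)): offset=3, physical=[A,E,C,i,B,n,G], logical=[i,B,n,G,A,E,C]
After op 8 (rotate(+2)): offset=5, physical=[A,E,C,i,B,n,G], logical=[n,G,A,E,C,i,B]
After op 9 (rotate(+1)): offset=6, physical=[A,E,C,i,B,n,G], logical=[G,A,E,C,i,B,n]
After op 10 (replace(3, 'e')): offset=6, physical=[A,E,e,i,B,n,G], logical=[G,A,E,e,i,B,n]
After op 11 (replace(2, 'd')): offset=6, physical=[A,d,e,i,B,n,G], logical=[G,A,d,e,i,B,n]
After op 12 (rotate(-2)): offset=4, physical=[A,d,e,i,B,n,G], logical=[B,n,G,A,d,e,i]

Answer: A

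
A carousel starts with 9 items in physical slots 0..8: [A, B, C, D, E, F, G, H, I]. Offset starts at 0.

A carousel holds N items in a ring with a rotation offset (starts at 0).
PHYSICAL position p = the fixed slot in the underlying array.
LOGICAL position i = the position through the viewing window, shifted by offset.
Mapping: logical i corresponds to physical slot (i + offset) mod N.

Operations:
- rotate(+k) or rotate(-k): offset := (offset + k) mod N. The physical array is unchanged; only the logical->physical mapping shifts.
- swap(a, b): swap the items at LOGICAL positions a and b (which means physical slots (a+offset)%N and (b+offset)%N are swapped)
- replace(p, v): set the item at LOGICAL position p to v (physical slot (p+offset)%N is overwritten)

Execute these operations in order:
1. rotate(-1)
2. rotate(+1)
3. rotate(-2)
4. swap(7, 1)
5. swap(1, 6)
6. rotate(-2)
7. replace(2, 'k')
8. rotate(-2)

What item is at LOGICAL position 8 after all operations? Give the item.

After op 1 (rotate(-1)): offset=8, physical=[A,B,C,D,E,F,G,H,I], logical=[I,A,B,C,D,E,F,G,H]
After op 2 (rotate(+1)): offset=0, physical=[A,B,C,D,E,F,G,H,I], logical=[A,B,C,D,E,F,G,H,I]
After op 3 (rotate(-2)): offset=7, physical=[A,B,C,D,E,F,G,H,I], logical=[H,I,A,B,C,D,E,F,G]
After op 4 (swap(7, 1)): offset=7, physical=[A,B,C,D,E,I,G,H,F], logical=[H,F,A,B,C,D,E,I,G]
After op 5 (swap(1, 6)): offset=7, physical=[A,B,C,D,F,I,G,H,E], logical=[H,E,A,B,C,D,F,I,G]
After op 6 (rotate(-2)): offset=5, physical=[A,B,C,D,F,I,G,H,E], logical=[I,G,H,E,A,B,C,D,F]
After op 7 (replace(2, 'k')): offset=5, physical=[A,B,C,D,F,I,G,k,E], logical=[I,G,k,E,A,B,C,D,F]
After op 8 (rotate(-2)): offset=3, physical=[A,B,C,D,F,I,G,k,E], logical=[D,F,I,G,k,E,A,B,C]

Answer: C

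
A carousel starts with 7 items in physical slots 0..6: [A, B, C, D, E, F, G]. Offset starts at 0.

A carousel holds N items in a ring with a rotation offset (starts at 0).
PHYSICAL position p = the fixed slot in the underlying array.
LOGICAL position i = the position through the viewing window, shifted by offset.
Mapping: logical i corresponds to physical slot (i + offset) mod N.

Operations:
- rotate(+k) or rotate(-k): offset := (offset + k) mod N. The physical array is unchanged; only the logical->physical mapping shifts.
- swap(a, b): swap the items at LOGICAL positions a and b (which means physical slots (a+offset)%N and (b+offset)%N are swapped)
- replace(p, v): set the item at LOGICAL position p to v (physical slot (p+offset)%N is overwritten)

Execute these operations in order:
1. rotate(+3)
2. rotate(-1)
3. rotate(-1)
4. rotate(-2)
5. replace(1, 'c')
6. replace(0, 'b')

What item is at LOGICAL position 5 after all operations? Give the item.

After op 1 (rotate(+3)): offset=3, physical=[A,B,C,D,E,F,G], logical=[D,E,F,G,A,B,C]
After op 2 (rotate(-1)): offset=2, physical=[A,B,C,D,E,F,G], logical=[C,D,E,F,G,A,B]
After op 3 (rotate(-1)): offset=1, physical=[A,B,C,D,E,F,G], logical=[B,C,D,E,F,G,A]
After op 4 (rotate(-2)): offset=6, physical=[A,B,C,D,E,F,G], logical=[G,A,B,C,D,E,F]
After op 5 (replace(1, 'c')): offset=6, physical=[c,B,C,D,E,F,G], logical=[G,c,B,C,D,E,F]
After op 6 (replace(0, 'b')): offset=6, physical=[c,B,C,D,E,F,b], logical=[b,c,B,C,D,E,F]

Answer: E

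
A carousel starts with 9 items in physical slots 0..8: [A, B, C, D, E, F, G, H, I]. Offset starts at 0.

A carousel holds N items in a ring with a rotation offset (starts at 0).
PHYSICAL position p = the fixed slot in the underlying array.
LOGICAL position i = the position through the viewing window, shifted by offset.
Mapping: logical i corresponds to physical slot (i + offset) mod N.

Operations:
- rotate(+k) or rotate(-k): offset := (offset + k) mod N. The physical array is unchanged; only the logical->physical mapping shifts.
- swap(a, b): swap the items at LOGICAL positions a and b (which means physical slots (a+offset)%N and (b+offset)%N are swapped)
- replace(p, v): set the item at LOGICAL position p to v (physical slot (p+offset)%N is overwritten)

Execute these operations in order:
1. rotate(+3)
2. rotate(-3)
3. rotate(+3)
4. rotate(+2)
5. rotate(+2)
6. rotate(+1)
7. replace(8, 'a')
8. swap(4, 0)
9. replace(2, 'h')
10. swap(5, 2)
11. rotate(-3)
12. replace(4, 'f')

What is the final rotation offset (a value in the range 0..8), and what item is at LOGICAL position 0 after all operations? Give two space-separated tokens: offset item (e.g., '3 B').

After op 1 (rotate(+3)): offset=3, physical=[A,B,C,D,E,F,G,H,I], logical=[D,E,F,G,H,I,A,B,C]
After op 2 (rotate(-3)): offset=0, physical=[A,B,C,D,E,F,G,H,I], logical=[A,B,C,D,E,F,G,H,I]
After op 3 (rotate(+3)): offset=3, physical=[A,B,C,D,E,F,G,H,I], logical=[D,E,F,G,H,I,A,B,C]
After op 4 (rotate(+2)): offset=5, physical=[A,B,C,D,E,F,G,H,I], logical=[F,G,H,I,A,B,C,D,E]
After op 5 (rotate(+2)): offset=7, physical=[A,B,C,D,E,F,G,H,I], logical=[H,I,A,B,C,D,E,F,G]
After op 6 (rotate(+1)): offset=8, physical=[A,B,C,D,E,F,G,H,I], logical=[I,A,B,C,D,E,F,G,H]
After op 7 (replace(8, 'a')): offset=8, physical=[A,B,C,D,E,F,G,a,I], logical=[I,A,B,C,D,E,F,G,a]
After op 8 (swap(4, 0)): offset=8, physical=[A,B,C,I,E,F,G,a,D], logical=[D,A,B,C,I,E,F,G,a]
After op 9 (replace(2, 'h')): offset=8, physical=[A,h,C,I,E,F,G,a,D], logical=[D,A,h,C,I,E,F,G,a]
After op 10 (swap(5, 2)): offset=8, physical=[A,E,C,I,h,F,G,a,D], logical=[D,A,E,C,I,h,F,G,a]
After op 11 (rotate(-3)): offset=5, physical=[A,E,C,I,h,F,G,a,D], logical=[F,G,a,D,A,E,C,I,h]
After op 12 (replace(4, 'f')): offset=5, physical=[f,E,C,I,h,F,G,a,D], logical=[F,G,a,D,f,E,C,I,h]

Answer: 5 F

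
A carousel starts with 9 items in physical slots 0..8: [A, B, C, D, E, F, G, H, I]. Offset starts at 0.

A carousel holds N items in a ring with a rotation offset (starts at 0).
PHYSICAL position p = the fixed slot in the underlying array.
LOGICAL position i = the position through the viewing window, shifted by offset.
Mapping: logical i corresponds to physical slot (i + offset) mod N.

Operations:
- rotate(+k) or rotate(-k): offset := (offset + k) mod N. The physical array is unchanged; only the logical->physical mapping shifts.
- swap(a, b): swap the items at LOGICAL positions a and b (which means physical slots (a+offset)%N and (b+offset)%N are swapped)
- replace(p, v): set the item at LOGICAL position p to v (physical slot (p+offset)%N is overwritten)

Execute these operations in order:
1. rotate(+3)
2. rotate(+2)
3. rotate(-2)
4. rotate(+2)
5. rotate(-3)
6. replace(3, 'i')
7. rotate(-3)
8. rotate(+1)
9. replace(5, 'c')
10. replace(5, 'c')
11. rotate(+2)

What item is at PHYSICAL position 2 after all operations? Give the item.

Answer: C

Derivation:
After op 1 (rotate(+3)): offset=3, physical=[A,B,C,D,E,F,G,H,I], logical=[D,E,F,G,H,I,A,B,C]
After op 2 (rotate(+2)): offset=5, physical=[A,B,C,D,E,F,G,H,I], logical=[F,G,H,I,A,B,C,D,E]
After op 3 (rotate(-2)): offset=3, physical=[A,B,C,D,E,F,G,H,I], logical=[D,E,F,G,H,I,A,B,C]
After op 4 (rotate(+2)): offset=5, physical=[A,B,C,D,E,F,G,H,I], logical=[F,G,H,I,A,B,C,D,E]
After op 5 (rotate(-3)): offset=2, physical=[A,B,C,D,E,F,G,H,I], logical=[C,D,E,F,G,H,I,A,B]
After op 6 (replace(3, 'i')): offset=2, physical=[A,B,C,D,E,i,G,H,I], logical=[C,D,E,i,G,H,I,A,B]
After op 7 (rotate(-3)): offset=8, physical=[A,B,C,D,E,i,G,H,I], logical=[I,A,B,C,D,E,i,G,H]
After op 8 (rotate(+1)): offset=0, physical=[A,B,C,D,E,i,G,H,I], logical=[A,B,C,D,E,i,G,H,I]
After op 9 (replace(5, 'c')): offset=0, physical=[A,B,C,D,E,c,G,H,I], logical=[A,B,C,D,E,c,G,H,I]
After op 10 (replace(5, 'c')): offset=0, physical=[A,B,C,D,E,c,G,H,I], logical=[A,B,C,D,E,c,G,H,I]
After op 11 (rotate(+2)): offset=2, physical=[A,B,C,D,E,c,G,H,I], logical=[C,D,E,c,G,H,I,A,B]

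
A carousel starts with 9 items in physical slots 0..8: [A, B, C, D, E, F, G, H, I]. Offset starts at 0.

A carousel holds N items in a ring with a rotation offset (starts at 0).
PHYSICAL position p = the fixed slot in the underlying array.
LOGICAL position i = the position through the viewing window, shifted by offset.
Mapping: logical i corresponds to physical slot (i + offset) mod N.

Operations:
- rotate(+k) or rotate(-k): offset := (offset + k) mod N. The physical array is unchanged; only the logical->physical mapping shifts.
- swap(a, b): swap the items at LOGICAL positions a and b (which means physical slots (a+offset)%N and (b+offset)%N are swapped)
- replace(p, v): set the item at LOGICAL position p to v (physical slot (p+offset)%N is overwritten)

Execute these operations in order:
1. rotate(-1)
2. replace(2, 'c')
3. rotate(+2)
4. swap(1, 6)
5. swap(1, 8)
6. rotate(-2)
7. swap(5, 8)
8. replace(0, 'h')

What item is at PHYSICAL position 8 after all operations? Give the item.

After op 1 (rotate(-1)): offset=8, physical=[A,B,C,D,E,F,G,H,I], logical=[I,A,B,C,D,E,F,G,H]
After op 2 (replace(2, 'c')): offset=8, physical=[A,c,C,D,E,F,G,H,I], logical=[I,A,c,C,D,E,F,G,H]
After op 3 (rotate(+2)): offset=1, physical=[A,c,C,D,E,F,G,H,I], logical=[c,C,D,E,F,G,H,I,A]
After op 4 (swap(1, 6)): offset=1, physical=[A,c,H,D,E,F,G,C,I], logical=[c,H,D,E,F,G,C,I,A]
After op 5 (swap(1, 8)): offset=1, physical=[H,c,A,D,E,F,G,C,I], logical=[c,A,D,E,F,G,C,I,H]
After op 6 (rotate(-2)): offset=8, physical=[H,c,A,D,E,F,G,C,I], logical=[I,H,c,A,D,E,F,G,C]
After op 7 (swap(5, 8)): offset=8, physical=[H,c,A,D,C,F,G,E,I], logical=[I,H,c,A,D,C,F,G,E]
After op 8 (replace(0, 'h')): offset=8, physical=[H,c,A,D,C,F,G,E,h], logical=[h,H,c,A,D,C,F,G,E]

Answer: h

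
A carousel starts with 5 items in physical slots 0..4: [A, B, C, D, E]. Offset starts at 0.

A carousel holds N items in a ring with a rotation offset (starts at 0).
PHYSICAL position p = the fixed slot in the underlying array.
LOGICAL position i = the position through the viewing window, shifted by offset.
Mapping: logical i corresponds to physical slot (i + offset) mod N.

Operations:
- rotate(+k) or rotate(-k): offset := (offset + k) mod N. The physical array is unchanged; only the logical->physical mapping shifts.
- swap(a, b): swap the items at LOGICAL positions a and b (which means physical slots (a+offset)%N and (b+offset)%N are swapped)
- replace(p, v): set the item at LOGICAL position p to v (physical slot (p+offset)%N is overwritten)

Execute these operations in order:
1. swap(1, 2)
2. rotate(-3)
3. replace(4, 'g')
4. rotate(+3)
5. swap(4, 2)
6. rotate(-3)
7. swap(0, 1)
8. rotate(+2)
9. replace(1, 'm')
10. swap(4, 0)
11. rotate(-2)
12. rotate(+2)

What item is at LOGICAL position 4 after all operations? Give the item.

Answer: B

Derivation:
After op 1 (swap(1, 2)): offset=0, physical=[A,C,B,D,E], logical=[A,C,B,D,E]
After op 2 (rotate(-3)): offset=2, physical=[A,C,B,D,E], logical=[B,D,E,A,C]
After op 3 (replace(4, 'g')): offset=2, physical=[A,g,B,D,E], logical=[B,D,E,A,g]
After op 4 (rotate(+3)): offset=0, physical=[A,g,B,D,E], logical=[A,g,B,D,E]
After op 5 (swap(4, 2)): offset=0, physical=[A,g,E,D,B], logical=[A,g,E,D,B]
After op 6 (rotate(-3)): offset=2, physical=[A,g,E,D,B], logical=[E,D,B,A,g]
After op 7 (swap(0, 1)): offset=2, physical=[A,g,D,E,B], logical=[D,E,B,A,g]
After op 8 (rotate(+2)): offset=4, physical=[A,g,D,E,B], logical=[B,A,g,D,E]
After op 9 (replace(1, 'm')): offset=4, physical=[m,g,D,E,B], logical=[B,m,g,D,E]
After op 10 (swap(4, 0)): offset=4, physical=[m,g,D,B,E], logical=[E,m,g,D,B]
After op 11 (rotate(-2)): offset=2, physical=[m,g,D,B,E], logical=[D,B,E,m,g]
After op 12 (rotate(+2)): offset=4, physical=[m,g,D,B,E], logical=[E,m,g,D,B]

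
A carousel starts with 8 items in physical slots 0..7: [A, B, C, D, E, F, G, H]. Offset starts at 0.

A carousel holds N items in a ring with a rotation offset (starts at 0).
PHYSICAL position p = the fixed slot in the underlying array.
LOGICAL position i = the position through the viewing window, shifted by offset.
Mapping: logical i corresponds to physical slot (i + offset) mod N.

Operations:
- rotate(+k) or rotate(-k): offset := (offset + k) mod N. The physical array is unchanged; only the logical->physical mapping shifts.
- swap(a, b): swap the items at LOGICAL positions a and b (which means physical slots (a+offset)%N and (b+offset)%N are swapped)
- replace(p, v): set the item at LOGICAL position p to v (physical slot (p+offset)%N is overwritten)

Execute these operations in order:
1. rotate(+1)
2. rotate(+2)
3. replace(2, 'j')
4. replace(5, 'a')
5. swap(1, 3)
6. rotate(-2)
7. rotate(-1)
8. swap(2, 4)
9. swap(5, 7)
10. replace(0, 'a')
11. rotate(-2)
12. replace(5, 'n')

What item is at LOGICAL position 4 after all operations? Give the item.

Answer: G

Derivation:
After op 1 (rotate(+1)): offset=1, physical=[A,B,C,D,E,F,G,H], logical=[B,C,D,E,F,G,H,A]
After op 2 (rotate(+2)): offset=3, physical=[A,B,C,D,E,F,G,H], logical=[D,E,F,G,H,A,B,C]
After op 3 (replace(2, 'j')): offset=3, physical=[A,B,C,D,E,j,G,H], logical=[D,E,j,G,H,A,B,C]
After op 4 (replace(5, 'a')): offset=3, physical=[a,B,C,D,E,j,G,H], logical=[D,E,j,G,H,a,B,C]
After op 5 (swap(1, 3)): offset=3, physical=[a,B,C,D,G,j,E,H], logical=[D,G,j,E,H,a,B,C]
After op 6 (rotate(-2)): offset=1, physical=[a,B,C,D,G,j,E,H], logical=[B,C,D,G,j,E,H,a]
After op 7 (rotate(-1)): offset=0, physical=[a,B,C,D,G,j,E,H], logical=[a,B,C,D,G,j,E,H]
After op 8 (swap(2, 4)): offset=0, physical=[a,B,G,D,C,j,E,H], logical=[a,B,G,D,C,j,E,H]
After op 9 (swap(5, 7)): offset=0, physical=[a,B,G,D,C,H,E,j], logical=[a,B,G,D,C,H,E,j]
After op 10 (replace(0, 'a')): offset=0, physical=[a,B,G,D,C,H,E,j], logical=[a,B,G,D,C,H,E,j]
After op 11 (rotate(-2)): offset=6, physical=[a,B,G,D,C,H,E,j], logical=[E,j,a,B,G,D,C,H]
After op 12 (replace(5, 'n')): offset=6, physical=[a,B,G,n,C,H,E,j], logical=[E,j,a,B,G,n,C,H]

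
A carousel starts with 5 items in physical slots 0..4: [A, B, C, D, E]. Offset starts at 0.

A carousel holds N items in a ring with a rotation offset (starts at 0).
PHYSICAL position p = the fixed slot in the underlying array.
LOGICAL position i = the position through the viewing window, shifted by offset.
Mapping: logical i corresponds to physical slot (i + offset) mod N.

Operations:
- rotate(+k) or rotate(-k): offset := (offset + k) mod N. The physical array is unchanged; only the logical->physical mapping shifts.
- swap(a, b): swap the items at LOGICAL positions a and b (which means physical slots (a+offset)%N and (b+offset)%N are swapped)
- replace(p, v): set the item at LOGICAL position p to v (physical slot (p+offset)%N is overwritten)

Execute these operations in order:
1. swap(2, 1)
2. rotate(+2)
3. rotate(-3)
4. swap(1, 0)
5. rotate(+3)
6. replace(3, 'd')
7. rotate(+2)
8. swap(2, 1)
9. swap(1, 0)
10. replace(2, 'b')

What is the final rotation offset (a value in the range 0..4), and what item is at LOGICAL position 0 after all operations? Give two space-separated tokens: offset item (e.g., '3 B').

After op 1 (swap(2, 1)): offset=0, physical=[A,C,B,D,E], logical=[A,C,B,D,E]
After op 2 (rotate(+2)): offset=2, physical=[A,C,B,D,E], logical=[B,D,E,A,C]
After op 3 (rotate(-3)): offset=4, physical=[A,C,B,D,E], logical=[E,A,C,B,D]
After op 4 (swap(1, 0)): offset=4, physical=[E,C,B,D,A], logical=[A,E,C,B,D]
After op 5 (rotate(+3)): offset=2, physical=[E,C,B,D,A], logical=[B,D,A,E,C]
After op 6 (replace(3, 'd')): offset=2, physical=[d,C,B,D,A], logical=[B,D,A,d,C]
After op 7 (rotate(+2)): offset=4, physical=[d,C,B,D,A], logical=[A,d,C,B,D]
After op 8 (swap(2, 1)): offset=4, physical=[C,d,B,D,A], logical=[A,C,d,B,D]
After op 9 (swap(1, 0)): offset=4, physical=[A,d,B,D,C], logical=[C,A,d,B,D]
After op 10 (replace(2, 'b')): offset=4, physical=[A,b,B,D,C], logical=[C,A,b,B,D]

Answer: 4 C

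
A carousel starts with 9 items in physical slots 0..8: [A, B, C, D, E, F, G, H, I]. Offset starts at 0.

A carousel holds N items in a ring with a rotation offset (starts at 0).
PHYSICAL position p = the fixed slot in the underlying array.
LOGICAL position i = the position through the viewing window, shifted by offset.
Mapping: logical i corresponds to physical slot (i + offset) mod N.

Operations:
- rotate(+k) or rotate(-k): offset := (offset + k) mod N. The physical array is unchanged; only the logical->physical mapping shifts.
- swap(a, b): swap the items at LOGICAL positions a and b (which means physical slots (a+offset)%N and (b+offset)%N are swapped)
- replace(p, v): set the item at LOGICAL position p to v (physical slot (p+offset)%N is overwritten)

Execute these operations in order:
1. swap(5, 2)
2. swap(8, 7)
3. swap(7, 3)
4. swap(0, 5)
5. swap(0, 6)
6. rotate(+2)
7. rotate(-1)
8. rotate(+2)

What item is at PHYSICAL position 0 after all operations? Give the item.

After op 1 (swap(5, 2)): offset=0, physical=[A,B,F,D,E,C,G,H,I], logical=[A,B,F,D,E,C,G,H,I]
After op 2 (swap(8, 7)): offset=0, physical=[A,B,F,D,E,C,G,I,H], logical=[A,B,F,D,E,C,G,I,H]
After op 3 (swap(7, 3)): offset=0, physical=[A,B,F,I,E,C,G,D,H], logical=[A,B,F,I,E,C,G,D,H]
After op 4 (swap(0, 5)): offset=0, physical=[C,B,F,I,E,A,G,D,H], logical=[C,B,F,I,E,A,G,D,H]
After op 5 (swap(0, 6)): offset=0, physical=[G,B,F,I,E,A,C,D,H], logical=[G,B,F,I,E,A,C,D,H]
After op 6 (rotate(+2)): offset=2, physical=[G,B,F,I,E,A,C,D,H], logical=[F,I,E,A,C,D,H,G,B]
After op 7 (rotate(-1)): offset=1, physical=[G,B,F,I,E,A,C,D,H], logical=[B,F,I,E,A,C,D,H,G]
After op 8 (rotate(+2)): offset=3, physical=[G,B,F,I,E,A,C,D,H], logical=[I,E,A,C,D,H,G,B,F]

Answer: G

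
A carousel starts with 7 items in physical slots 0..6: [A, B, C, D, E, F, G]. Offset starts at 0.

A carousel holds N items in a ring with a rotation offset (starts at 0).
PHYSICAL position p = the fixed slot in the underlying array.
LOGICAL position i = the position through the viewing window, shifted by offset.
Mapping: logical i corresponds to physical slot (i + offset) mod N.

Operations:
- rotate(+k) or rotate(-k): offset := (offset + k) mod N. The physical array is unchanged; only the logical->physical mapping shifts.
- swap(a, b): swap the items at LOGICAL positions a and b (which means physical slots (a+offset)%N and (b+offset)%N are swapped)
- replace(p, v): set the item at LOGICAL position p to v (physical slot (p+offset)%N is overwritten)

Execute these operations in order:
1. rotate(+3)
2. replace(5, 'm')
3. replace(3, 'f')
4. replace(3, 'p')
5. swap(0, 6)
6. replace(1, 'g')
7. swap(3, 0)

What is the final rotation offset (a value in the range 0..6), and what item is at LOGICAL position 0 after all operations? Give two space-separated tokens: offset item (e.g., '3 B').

Answer: 3 p

Derivation:
After op 1 (rotate(+3)): offset=3, physical=[A,B,C,D,E,F,G], logical=[D,E,F,G,A,B,C]
After op 2 (replace(5, 'm')): offset=3, physical=[A,m,C,D,E,F,G], logical=[D,E,F,G,A,m,C]
After op 3 (replace(3, 'f')): offset=3, physical=[A,m,C,D,E,F,f], logical=[D,E,F,f,A,m,C]
After op 4 (replace(3, 'p')): offset=3, physical=[A,m,C,D,E,F,p], logical=[D,E,F,p,A,m,C]
After op 5 (swap(0, 6)): offset=3, physical=[A,m,D,C,E,F,p], logical=[C,E,F,p,A,m,D]
After op 6 (replace(1, 'g')): offset=3, physical=[A,m,D,C,g,F,p], logical=[C,g,F,p,A,m,D]
After op 7 (swap(3, 0)): offset=3, physical=[A,m,D,p,g,F,C], logical=[p,g,F,C,A,m,D]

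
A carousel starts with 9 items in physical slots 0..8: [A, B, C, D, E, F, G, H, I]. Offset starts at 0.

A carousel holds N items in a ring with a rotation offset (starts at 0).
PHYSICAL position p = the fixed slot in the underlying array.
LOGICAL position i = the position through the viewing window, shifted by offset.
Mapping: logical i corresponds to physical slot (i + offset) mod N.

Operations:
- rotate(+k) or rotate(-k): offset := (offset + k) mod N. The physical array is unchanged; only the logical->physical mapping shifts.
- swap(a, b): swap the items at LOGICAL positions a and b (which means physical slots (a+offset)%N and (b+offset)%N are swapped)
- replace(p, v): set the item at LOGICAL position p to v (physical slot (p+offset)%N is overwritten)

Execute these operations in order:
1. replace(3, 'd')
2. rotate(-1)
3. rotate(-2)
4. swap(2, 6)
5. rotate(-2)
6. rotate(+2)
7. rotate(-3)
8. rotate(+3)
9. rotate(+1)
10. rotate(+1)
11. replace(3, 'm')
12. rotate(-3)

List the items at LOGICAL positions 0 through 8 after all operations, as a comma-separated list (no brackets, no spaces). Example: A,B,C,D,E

After op 1 (replace(3, 'd')): offset=0, physical=[A,B,C,d,E,F,G,H,I], logical=[A,B,C,d,E,F,G,H,I]
After op 2 (rotate(-1)): offset=8, physical=[A,B,C,d,E,F,G,H,I], logical=[I,A,B,C,d,E,F,G,H]
After op 3 (rotate(-2)): offset=6, physical=[A,B,C,d,E,F,G,H,I], logical=[G,H,I,A,B,C,d,E,F]
After op 4 (swap(2, 6)): offset=6, physical=[A,B,C,I,E,F,G,H,d], logical=[G,H,d,A,B,C,I,E,F]
After op 5 (rotate(-2)): offset=4, physical=[A,B,C,I,E,F,G,H,d], logical=[E,F,G,H,d,A,B,C,I]
After op 6 (rotate(+2)): offset=6, physical=[A,B,C,I,E,F,G,H,d], logical=[G,H,d,A,B,C,I,E,F]
After op 7 (rotate(-3)): offset=3, physical=[A,B,C,I,E,F,G,H,d], logical=[I,E,F,G,H,d,A,B,C]
After op 8 (rotate(+3)): offset=6, physical=[A,B,C,I,E,F,G,H,d], logical=[G,H,d,A,B,C,I,E,F]
After op 9 (rotate(+1)): offset=7, physical=[A,B,C,I,E,F,G,H,d], logical=[H,d,A,B,C,I,E,F,G]
After op 10 (rotate(+1)): offset=8, physical=[A,B,C,I,E,F,G,H,d], logical=[d,A,B,C,I,E,F,G,H]
After op 11 (replace(3, 'm')): offset=8, physical=[A,B,m,I,E,F,G,H,d], logical=[d,A,B,m,I,E,F,G,H]
After op 12 (rotate(-3)): offset=5, physical=[A,B,m,I,E,F,G,H,d], logical=[F,G,H,d,A,B,m,I,E]

Answer: F,G,H,d,A,B,m,I,E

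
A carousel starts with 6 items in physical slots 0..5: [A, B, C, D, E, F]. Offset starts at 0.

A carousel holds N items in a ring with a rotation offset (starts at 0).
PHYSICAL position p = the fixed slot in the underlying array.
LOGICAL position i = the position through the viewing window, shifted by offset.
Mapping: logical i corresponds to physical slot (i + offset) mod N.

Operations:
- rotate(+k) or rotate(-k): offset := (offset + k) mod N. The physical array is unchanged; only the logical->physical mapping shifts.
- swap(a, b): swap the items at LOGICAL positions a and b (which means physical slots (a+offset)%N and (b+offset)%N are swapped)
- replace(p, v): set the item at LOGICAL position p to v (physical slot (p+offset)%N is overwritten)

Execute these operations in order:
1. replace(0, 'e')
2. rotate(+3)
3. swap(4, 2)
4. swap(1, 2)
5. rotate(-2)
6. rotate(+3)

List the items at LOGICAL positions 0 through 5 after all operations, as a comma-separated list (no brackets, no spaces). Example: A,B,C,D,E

After op 1 (replace(0, 'e')): offset=0, physical=[e,B,C,D,E,F], logical=[e,B,C,D,E,F]
After op 2 (rotate(+3)): offset=3, physical=[e,B,C,D,E,F], logical=[D,E,F,e,B,C]
After op 3 (swap(4, 2)): offset=3, physical=[e,F,C,D,E,B], logical=[D,E,B,e,F,C]
After op 4 (swap(1, 2)): offset=3, physical=[e,F,C,D,B,E], logical=[D,B,E,e,F,C]
After op 5 (rotate(-2)): offset=1, physical=[e,F,C,D,B,E], logical=[F,C,D,B,E,e]
After op 6 (rotate(+3)): offset=4, physical=[e,F,C,D,B,E], logical=[B,E,e,F,C,D]

Answer: B,E,e,F,C,D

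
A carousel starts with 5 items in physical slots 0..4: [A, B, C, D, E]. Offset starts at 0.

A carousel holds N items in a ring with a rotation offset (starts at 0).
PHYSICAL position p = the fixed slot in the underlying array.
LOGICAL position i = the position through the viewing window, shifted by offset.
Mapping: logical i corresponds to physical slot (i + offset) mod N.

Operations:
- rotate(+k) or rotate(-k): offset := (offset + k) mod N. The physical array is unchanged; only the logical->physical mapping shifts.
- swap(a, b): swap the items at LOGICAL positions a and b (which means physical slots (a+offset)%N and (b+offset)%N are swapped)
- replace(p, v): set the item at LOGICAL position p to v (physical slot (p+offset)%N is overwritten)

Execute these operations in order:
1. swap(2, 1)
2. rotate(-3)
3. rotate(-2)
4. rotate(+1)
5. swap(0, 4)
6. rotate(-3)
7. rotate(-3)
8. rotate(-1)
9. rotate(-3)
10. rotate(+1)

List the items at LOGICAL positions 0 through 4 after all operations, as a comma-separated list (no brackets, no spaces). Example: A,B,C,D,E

Answer: B,D,E,C,A

Derivation:
After op 1 (swap(2, 1)): offset=0, physical=[A,C,B,D,E], logical=[A,C,B,D,E]
After op 2 (rotate(-3)): offset=2, physical=[A,C,B,D,E], logical=[B,D,E,A,C]
After op 3 (rotate(-2)): offset=0, physical=[A,C,B,D,E], logical=[A,C,B,D,E]
After op 4 (rotate(+1)): offset=1, physical=[A,C,B,D,E], logical=[C,B,D,E,A]
After op 5 (swap(0, 4)): offset=1, physical=[C,A,B,D,E], logical=[A,B,D,E,C]
After op 6 (rotate(-3)): offset=3, physical=[C,A,B,D,E], logical=[D,E,C,A,B]
After op 7 (rotate(-3)): offset=0, physical=[C,A,B,D,E], logical=[C,A,B,D,E]
After op 8 (rotate(-1)): offset=4, physical=[C,A,B,D,E], logical=[E,C,A,B,D]
After op 9 (rotate(-3)): offset=1, physical=[C,A,B,D,E], logical=[A,B,D,E,C]
After op 10 (rotate(+1)): offset=2, physical=[C,A,B,D,E], logical=[B,D,E,C,A]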